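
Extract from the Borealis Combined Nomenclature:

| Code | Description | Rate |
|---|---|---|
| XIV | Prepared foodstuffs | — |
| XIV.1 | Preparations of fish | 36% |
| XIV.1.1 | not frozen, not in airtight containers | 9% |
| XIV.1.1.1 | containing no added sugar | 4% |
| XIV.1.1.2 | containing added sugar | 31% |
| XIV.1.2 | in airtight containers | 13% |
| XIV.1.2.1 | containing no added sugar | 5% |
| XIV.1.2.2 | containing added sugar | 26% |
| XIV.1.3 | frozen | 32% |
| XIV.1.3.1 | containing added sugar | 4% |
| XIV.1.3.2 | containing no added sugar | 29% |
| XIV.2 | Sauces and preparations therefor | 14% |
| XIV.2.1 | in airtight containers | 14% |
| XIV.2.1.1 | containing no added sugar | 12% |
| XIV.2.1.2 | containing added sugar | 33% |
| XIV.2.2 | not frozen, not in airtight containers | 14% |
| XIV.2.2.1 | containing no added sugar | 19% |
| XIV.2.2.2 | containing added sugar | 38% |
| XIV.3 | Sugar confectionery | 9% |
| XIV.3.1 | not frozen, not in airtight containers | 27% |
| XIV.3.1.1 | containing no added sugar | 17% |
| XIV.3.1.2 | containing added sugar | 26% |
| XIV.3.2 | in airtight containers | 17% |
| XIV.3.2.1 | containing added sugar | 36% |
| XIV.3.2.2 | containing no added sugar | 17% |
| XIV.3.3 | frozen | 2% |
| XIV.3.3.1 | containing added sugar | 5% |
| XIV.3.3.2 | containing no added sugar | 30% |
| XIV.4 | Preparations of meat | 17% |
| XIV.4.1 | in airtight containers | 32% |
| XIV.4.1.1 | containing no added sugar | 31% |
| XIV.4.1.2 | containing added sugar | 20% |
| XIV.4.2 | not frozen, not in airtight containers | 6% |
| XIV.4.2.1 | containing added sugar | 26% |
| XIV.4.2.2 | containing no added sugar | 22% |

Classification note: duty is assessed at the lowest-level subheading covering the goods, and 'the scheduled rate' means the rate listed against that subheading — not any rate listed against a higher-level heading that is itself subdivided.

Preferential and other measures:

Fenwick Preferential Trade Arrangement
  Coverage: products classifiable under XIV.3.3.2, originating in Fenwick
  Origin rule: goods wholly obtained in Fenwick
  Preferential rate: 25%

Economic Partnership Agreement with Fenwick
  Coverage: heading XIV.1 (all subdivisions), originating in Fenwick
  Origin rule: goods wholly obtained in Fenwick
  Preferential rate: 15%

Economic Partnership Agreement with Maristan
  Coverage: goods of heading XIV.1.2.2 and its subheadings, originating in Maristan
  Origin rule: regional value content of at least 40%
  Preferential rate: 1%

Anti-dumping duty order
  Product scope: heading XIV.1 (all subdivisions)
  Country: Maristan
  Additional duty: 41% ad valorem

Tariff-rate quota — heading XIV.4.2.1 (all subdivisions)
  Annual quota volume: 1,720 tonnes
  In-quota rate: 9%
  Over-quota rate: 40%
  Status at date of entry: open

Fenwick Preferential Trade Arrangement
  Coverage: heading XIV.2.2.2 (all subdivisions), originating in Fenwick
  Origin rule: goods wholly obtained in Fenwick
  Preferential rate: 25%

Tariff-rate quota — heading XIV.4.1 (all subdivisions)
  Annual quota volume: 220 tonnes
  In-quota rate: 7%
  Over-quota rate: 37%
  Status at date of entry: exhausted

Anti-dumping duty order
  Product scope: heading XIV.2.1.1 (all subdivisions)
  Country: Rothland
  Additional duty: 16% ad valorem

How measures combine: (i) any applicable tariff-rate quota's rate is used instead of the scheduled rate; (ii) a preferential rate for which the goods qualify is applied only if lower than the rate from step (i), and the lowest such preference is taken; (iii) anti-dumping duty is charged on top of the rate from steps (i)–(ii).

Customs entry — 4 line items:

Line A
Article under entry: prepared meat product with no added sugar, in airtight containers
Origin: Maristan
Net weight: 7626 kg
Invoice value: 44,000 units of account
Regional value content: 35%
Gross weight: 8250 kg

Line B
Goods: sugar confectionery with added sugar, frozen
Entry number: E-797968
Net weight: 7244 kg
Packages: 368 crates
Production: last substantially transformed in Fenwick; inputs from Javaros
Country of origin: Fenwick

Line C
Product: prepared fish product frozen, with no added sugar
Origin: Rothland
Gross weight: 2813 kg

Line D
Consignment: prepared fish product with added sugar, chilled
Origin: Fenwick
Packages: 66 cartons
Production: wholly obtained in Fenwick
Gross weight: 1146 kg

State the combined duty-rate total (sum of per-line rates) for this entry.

Line A: prepared meat product → XIV.4; in airtight containers → XIV.4.1; with no added sugar → XIV.4.1.1. Scheduled 31%. quota on XIV.4.1 exhausted → over-quota 37%; Maristan agreement on XIV.1.2.2: XIV.4.1.1 not covered. → 37%.
Line B: sugar confectionery → XIV.3; frozen → XIV.3.3; with added sugar → XIV.3.3.1. Scheduled 5%. Fenwick agreement on XIV.3.3.2: XIV.3.3.1 not covered; Fenwick agreement on XIV.1: XIV.3.3.1 not covered; Fenwick agreement on XIV.2.2.2: XIV.3.3.1 not covered. → 5%.
Line C: prepared fish product → XIV.1; frozen → XIV.1.3; with no added sugar → XIV.1.3.2. Scheduled 29%. No special measure applies. → 29%.
Line D: prepared fish product → XIV.1; chilled → XIV.1.1; with added sugar → XIV.1.1.2. Scheduled 31%. Fenwick agreement on XIV.3.3.2: XIV.1.1.2 not covered; Fenwick agreement on XIV.1: wholly obtained → 15% available; Fenwick agreement on XIV.2.2.2: XIV.1.1.2 not covered; preferential 15%. → 15%.
Sum: 37% + 5% + 29% + 15% = 86%.

86%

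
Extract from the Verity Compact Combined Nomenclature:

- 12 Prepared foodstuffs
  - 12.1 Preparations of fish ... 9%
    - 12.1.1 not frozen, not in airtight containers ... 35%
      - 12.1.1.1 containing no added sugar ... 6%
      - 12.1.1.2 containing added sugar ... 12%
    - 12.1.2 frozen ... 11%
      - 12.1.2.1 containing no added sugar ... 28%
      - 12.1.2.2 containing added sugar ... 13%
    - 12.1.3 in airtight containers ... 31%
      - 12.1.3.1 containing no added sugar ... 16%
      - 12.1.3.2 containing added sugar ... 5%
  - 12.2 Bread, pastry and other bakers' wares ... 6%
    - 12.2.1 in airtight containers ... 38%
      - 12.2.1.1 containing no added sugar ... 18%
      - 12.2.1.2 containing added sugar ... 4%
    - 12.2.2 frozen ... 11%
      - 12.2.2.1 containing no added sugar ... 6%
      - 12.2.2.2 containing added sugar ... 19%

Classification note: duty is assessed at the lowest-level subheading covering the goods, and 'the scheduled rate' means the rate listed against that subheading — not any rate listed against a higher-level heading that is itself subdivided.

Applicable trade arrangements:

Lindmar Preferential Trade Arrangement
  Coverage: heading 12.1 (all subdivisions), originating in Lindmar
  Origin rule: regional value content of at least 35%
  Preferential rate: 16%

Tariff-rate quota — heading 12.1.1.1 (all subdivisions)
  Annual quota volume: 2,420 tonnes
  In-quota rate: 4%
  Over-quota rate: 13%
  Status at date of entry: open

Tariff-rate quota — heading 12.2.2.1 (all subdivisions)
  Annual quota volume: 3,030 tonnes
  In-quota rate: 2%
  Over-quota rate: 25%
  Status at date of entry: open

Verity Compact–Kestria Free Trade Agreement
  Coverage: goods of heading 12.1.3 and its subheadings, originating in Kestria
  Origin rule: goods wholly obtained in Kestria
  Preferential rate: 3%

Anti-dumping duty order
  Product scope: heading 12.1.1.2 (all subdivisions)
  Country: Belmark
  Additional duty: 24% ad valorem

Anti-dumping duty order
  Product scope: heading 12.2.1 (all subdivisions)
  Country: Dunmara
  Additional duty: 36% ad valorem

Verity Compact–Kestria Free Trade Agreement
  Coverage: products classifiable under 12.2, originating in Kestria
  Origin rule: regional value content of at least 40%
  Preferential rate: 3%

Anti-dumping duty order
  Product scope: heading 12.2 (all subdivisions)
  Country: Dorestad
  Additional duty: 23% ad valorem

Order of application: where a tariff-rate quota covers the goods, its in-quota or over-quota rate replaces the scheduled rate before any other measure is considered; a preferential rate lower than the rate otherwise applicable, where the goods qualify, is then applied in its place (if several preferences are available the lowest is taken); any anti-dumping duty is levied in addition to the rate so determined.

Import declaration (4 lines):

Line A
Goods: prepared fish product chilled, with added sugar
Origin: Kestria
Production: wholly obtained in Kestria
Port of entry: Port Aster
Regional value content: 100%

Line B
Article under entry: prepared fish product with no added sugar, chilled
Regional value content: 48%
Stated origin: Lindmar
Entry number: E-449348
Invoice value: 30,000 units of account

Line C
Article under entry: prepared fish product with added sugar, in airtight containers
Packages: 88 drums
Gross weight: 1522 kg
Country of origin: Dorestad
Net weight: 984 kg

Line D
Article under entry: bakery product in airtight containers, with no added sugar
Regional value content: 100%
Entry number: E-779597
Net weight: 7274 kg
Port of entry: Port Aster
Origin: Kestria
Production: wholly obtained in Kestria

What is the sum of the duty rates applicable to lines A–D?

24%

Line A: prepared fish product → 12.1; chilled → 12.1.1; with added sugar → 12.1.1.2. Scheduled 12%. Kestria agreement on 12.1.3: 12.1.1.2 not covered; Kestria agreement on 12.2: 12.1.1.2 not covered. → 12%.
Line B: prepared fish product → 12.1; chilled → 12.1.1; with no added sugar → 12.1.1.1. Scheduled 6%. quota on 12.1.1.1 open → in-quota 4%; Lindmar agreement on 12.1: RVC ≥ 35% → 16% available; preference 16% not lower than 4% → no reduction. → 4%.
Line C: prepared fish product → 12.1; in airtight containers → 12.1.3; with added sugar → 12.1.3.2. Scheduled 5%. No special measure applies. → 5%.
Line D: bakery product → 12.2; in airtight containers → 12.2.1; with no added sugar → 12.2.1.1. Scheduled 18%. Kestria agreement on 12.1.3: 12.2.1.1 not covered; Kestria agreement on 12.2: RVC ≥ 40% → 3% available; preferential 3%. → 3%.
Sum: 12% + 4% + 5% + 3% = 24%.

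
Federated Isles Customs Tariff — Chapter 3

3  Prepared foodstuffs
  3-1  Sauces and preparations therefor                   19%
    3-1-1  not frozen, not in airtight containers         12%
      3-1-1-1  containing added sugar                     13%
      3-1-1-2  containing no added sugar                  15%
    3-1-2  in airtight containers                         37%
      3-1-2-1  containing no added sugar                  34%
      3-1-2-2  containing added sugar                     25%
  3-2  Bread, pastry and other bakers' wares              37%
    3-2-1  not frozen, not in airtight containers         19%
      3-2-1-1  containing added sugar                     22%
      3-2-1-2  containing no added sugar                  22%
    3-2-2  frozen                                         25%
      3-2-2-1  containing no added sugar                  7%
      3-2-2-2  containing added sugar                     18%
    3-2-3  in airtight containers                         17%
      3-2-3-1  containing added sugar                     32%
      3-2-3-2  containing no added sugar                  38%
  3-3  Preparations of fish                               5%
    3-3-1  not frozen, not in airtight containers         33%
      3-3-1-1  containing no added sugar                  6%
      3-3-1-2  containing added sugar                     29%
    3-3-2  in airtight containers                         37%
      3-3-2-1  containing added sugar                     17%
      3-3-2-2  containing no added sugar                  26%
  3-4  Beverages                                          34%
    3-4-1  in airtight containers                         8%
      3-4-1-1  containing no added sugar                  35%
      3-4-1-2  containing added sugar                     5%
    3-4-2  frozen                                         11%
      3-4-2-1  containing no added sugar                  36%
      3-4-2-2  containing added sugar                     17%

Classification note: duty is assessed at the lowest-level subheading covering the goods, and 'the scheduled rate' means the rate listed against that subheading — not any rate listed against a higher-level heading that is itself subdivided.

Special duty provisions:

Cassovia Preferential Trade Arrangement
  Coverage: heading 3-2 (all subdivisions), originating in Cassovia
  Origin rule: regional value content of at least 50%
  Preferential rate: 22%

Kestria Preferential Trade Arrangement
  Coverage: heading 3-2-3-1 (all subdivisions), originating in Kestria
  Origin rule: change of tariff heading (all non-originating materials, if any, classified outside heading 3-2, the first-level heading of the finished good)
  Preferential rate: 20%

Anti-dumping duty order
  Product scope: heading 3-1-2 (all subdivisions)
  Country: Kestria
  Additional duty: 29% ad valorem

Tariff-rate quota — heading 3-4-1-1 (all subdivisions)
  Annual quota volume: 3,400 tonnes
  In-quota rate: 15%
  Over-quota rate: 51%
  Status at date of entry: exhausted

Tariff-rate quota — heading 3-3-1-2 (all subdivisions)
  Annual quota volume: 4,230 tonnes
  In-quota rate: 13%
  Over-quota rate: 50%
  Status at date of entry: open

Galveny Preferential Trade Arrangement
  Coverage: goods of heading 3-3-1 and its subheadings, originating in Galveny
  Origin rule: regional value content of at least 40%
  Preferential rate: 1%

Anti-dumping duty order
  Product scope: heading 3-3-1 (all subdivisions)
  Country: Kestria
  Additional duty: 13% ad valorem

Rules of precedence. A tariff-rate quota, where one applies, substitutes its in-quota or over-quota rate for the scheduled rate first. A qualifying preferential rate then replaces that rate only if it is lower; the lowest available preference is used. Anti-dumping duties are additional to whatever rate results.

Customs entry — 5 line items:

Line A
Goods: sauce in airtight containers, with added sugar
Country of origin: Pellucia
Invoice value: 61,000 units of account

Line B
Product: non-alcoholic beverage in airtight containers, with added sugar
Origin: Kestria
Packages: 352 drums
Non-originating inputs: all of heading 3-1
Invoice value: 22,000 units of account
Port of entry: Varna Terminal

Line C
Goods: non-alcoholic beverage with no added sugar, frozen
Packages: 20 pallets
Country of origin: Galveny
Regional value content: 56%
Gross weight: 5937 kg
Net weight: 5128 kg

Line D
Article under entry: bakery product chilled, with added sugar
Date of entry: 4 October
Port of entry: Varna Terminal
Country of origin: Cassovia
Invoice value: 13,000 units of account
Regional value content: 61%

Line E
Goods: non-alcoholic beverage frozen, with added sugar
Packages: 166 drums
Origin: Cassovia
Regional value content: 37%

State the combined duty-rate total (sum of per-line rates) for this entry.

Line A: sauce → 3-1; in airtight containers → 3-1-2; with added sugar → 3-1-2-2. Scheduled 25%. No special measure applies. → 25%.
Line B: non-alcoholic beverage → 3-4; in airtight containers → 3-4-1; with added sugar → 3-4-1-2. Scheduled 5%. Kestria agreement on 3-2-3-1: 3-4-1-2 not covered. → 5%.
Line C: non-alcoholic beverage → 3-4; frozen → 3-4-2; with no added sugar → 3-4-2-1. Scheduled 36%. Galveny agreement on 3-3-1: 3-4-2-1 not covered. → 36%.
Line D: bakery product → 3-2; chilled → 3-2-1; with added sugar → 3-2-1-1. Scheduled 22%. Cassovia agreement on 3-2: RVC ≥ 50% → 22% available; preference 22% not lower than 22% → no reduction. → 22%.
Line E: non-alcoholic beverage → 3-4; frozen → 3-4-2; with added sugar → 3-4-2-2. Scheduled 17%. Cassovia agreement on 3-2: 3-4-2-2 not covered. → 17%.
Sum: 25% + 5% + 36% + 22% + 17% = 105%.

105%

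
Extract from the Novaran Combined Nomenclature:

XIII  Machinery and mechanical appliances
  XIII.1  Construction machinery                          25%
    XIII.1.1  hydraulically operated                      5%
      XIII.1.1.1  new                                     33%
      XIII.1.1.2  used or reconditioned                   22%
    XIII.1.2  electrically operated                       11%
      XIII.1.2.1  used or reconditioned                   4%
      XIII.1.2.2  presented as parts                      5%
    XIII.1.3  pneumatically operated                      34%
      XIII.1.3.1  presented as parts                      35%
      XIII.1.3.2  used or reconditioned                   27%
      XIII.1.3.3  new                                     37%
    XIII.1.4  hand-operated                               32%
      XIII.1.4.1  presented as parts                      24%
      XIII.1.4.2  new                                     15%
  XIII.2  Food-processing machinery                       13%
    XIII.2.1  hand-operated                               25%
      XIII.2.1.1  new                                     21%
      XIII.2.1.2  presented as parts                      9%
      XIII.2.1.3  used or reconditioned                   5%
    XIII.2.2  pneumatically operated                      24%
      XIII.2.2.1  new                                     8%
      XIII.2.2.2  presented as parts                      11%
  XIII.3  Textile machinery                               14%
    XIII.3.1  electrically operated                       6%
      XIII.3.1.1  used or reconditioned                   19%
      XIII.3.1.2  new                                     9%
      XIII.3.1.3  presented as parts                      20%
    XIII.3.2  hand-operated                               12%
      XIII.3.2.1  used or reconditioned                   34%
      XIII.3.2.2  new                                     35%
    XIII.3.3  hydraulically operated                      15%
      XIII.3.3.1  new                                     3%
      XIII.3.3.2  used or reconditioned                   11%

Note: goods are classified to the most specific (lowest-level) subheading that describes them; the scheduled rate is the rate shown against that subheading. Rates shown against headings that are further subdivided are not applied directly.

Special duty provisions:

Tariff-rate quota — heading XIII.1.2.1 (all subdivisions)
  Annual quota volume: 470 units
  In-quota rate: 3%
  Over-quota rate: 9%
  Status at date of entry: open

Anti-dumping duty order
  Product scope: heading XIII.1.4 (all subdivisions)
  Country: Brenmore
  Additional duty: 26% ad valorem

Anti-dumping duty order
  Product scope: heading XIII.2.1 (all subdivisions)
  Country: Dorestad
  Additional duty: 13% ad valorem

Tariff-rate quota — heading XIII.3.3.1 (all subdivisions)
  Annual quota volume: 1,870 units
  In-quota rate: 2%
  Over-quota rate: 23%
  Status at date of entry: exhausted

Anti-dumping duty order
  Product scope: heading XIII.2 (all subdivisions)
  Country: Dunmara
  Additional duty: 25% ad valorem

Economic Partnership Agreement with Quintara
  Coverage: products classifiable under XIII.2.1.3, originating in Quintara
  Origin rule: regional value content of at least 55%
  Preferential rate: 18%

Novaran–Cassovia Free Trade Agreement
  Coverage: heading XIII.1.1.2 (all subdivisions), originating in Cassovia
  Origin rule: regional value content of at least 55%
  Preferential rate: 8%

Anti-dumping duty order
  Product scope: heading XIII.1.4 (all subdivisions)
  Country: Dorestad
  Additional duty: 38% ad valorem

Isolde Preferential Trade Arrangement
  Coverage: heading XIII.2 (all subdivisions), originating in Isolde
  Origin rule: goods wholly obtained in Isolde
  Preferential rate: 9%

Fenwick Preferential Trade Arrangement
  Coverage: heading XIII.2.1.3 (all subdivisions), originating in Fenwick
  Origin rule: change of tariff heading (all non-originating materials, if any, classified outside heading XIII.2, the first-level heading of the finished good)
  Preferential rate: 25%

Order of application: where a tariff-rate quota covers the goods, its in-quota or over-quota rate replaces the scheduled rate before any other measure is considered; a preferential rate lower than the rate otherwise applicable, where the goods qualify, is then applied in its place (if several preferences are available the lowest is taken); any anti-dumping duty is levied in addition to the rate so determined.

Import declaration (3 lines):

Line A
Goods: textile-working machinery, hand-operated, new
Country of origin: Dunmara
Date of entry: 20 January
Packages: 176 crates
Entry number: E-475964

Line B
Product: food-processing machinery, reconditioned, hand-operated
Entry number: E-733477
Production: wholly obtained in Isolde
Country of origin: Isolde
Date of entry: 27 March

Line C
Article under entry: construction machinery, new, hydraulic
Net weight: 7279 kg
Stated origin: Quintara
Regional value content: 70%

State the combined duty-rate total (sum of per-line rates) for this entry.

73%

Line A: textile-working → XIII.3; hand-operated → XIII.3.2; new → XIII.3.2.2. Scheduled 35%. No special measure applies. → 35%.
Line B: food-processing → XIII.2; hand-operated → XIII.2.1; reconditioned → XIII.2.1.3. Scheduled 5%. Isolde agreement on XIII.2: wholly obtained → 9% available; preference 9% not lower than 5% → no reduction. → 5%.
Line C: construction → XIII.1; hydraulic → XIII.1.1; new → XIII.1.1.1. Scheduled 33%. Quintara agreement on XIII.2.1.3: XIII.1.1.1 not covered. → 33%.
Sum: 35% + 5% + 33% = 73%.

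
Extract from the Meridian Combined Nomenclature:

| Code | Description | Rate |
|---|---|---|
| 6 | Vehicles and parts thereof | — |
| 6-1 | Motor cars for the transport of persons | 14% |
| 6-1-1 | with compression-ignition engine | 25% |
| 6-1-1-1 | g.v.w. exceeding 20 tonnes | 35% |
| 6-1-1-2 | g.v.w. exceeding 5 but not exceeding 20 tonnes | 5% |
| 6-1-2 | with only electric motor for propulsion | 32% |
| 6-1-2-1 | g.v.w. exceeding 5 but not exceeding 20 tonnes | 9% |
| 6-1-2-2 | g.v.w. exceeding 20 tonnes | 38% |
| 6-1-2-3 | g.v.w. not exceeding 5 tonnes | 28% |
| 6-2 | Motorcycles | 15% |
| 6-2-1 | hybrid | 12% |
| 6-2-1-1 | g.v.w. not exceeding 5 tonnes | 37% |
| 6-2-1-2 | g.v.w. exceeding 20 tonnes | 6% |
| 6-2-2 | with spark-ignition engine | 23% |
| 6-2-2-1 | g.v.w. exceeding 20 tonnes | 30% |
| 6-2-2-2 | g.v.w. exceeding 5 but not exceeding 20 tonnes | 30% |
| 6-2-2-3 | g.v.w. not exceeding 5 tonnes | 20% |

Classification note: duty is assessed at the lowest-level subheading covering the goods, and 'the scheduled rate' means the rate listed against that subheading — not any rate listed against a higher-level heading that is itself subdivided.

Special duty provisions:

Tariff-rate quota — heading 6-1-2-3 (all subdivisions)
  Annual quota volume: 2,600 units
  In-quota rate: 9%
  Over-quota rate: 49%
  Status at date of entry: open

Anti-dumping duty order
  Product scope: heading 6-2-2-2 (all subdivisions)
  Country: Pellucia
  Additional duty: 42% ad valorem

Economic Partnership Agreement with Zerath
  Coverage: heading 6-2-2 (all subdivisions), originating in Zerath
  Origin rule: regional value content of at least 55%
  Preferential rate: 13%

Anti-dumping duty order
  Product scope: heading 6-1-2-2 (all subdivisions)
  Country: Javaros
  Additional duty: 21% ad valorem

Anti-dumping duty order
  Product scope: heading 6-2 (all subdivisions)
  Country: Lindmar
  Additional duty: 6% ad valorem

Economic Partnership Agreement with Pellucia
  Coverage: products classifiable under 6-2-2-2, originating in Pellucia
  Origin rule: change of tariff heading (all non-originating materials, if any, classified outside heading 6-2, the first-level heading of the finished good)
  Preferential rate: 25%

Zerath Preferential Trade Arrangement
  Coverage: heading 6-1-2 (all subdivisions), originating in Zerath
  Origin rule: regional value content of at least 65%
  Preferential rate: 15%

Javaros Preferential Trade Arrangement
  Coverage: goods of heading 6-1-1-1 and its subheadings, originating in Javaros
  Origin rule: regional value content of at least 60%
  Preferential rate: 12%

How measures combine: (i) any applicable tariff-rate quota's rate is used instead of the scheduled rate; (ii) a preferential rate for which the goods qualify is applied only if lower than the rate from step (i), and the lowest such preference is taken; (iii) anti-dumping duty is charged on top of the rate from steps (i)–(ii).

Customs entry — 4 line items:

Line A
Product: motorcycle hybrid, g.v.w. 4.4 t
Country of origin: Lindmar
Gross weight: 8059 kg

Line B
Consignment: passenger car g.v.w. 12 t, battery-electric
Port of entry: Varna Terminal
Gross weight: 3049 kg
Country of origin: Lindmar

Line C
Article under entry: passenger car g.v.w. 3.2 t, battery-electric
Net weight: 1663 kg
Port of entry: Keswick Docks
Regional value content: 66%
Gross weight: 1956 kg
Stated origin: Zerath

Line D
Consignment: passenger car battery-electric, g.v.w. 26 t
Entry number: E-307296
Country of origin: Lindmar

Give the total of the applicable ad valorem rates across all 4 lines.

99%

Line A: motorcycle → 6-2; hybrid → 6-2-1; g.v.w. 4.4 t → 6-2-1-1. Scheduled 37%. anti-dumping (Lindmar, 6-2): +6%; total 37% + 6% = 43%. → 43%.
Line B: passenger car → 6-1; battery-electric → 6-1-2; g.v.w. 12 t → 6-1-2-1. Scheduled 9%. No special measure applies. → 9%.
Line C: passenger car → 6-1; battery-electric → 6-1-2; g.v.w. 3.2 t → 6-1-2-3. Scheduled 28%. quota on 6-1-2-3 open → in-quota 9%; Zerath agreement on 6-2-2: 6-1-2-3 not covered; Zerath agreement on 6-1-2: RVC ≥ 65% → 15% available; preference 15% not lower than 9% → no reduction. → 9%.
Line D: passenger car → 6-1; battery-electric → 6-1-2; g.v.w. 26 t → 6-1-2-2. Scheduled 38%. No special measure applies. → 38%.
Sum: 43% + 9% + 9% + 38% = 99%.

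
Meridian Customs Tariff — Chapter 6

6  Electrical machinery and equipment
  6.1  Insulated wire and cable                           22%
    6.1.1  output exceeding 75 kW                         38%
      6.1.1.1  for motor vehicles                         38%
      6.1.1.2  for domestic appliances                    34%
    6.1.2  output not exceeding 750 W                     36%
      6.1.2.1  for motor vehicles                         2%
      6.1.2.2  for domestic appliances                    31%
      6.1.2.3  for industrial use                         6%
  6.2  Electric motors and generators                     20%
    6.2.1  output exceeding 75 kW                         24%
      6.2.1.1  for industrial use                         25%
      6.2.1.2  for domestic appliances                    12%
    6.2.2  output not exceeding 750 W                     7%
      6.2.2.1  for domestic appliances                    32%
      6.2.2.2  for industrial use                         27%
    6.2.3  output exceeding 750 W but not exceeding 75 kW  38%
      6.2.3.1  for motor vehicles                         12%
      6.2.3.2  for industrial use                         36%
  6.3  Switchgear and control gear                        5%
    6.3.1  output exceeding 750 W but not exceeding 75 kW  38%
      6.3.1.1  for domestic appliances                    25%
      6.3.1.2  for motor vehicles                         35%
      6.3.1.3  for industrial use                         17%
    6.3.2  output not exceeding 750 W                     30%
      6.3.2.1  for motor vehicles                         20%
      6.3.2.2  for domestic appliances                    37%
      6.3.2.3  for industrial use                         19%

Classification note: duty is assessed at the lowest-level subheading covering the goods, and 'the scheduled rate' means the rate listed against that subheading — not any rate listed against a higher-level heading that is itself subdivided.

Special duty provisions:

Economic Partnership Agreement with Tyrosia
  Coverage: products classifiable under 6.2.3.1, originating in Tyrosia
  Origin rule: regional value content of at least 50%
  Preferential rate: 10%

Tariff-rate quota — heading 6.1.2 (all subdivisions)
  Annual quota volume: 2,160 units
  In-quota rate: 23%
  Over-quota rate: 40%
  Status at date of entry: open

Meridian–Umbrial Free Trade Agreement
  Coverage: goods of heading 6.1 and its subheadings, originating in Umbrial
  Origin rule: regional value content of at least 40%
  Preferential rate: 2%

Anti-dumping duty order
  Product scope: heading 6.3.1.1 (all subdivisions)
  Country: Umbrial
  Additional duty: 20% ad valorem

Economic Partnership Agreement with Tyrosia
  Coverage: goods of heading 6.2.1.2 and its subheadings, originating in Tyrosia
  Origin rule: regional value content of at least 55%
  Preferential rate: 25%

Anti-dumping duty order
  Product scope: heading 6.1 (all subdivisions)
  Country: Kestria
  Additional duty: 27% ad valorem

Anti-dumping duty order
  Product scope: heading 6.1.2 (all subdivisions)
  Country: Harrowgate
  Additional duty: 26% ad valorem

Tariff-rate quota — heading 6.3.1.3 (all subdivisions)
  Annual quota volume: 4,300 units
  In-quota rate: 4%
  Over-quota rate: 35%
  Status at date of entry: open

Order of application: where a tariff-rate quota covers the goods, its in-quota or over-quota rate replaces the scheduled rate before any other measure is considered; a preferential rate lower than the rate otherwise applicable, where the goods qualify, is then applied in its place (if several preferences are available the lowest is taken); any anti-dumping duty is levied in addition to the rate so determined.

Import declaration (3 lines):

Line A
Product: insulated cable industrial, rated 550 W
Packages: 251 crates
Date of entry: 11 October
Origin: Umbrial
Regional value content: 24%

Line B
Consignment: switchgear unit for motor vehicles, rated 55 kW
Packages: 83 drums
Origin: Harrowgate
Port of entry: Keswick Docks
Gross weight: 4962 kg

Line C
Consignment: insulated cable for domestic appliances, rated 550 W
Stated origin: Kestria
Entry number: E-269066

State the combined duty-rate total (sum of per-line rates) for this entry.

Line A: insulated cable → 6.1; rated 550 W → 6.1.2; industrial → 6.1.2.3. Scheduled 6%. quota on 6.1.2 open → in-quota 23%; Umbrial agreement on 6.1: RVC < 40%. → 23%.
Line B: switchgear unit → 6.3; rated 55 kW → 6.3.1; for motor vehicles → 6.3.1.2. Scheduled 35%. No special measure applies. → 35%.
Line C: insulated cable → 6.1; rated 550 W → 6.1.2; for domestic appliances → 6.1.2.2. Scheduled 31%. quota on 6.1.2 open → in-quota 23%; anti-dumping (Kestria, 6.1): +27%; total 23% + 27% = 50%. → 50%.
Sum: 23% + 35% + 50% = 108%.

108%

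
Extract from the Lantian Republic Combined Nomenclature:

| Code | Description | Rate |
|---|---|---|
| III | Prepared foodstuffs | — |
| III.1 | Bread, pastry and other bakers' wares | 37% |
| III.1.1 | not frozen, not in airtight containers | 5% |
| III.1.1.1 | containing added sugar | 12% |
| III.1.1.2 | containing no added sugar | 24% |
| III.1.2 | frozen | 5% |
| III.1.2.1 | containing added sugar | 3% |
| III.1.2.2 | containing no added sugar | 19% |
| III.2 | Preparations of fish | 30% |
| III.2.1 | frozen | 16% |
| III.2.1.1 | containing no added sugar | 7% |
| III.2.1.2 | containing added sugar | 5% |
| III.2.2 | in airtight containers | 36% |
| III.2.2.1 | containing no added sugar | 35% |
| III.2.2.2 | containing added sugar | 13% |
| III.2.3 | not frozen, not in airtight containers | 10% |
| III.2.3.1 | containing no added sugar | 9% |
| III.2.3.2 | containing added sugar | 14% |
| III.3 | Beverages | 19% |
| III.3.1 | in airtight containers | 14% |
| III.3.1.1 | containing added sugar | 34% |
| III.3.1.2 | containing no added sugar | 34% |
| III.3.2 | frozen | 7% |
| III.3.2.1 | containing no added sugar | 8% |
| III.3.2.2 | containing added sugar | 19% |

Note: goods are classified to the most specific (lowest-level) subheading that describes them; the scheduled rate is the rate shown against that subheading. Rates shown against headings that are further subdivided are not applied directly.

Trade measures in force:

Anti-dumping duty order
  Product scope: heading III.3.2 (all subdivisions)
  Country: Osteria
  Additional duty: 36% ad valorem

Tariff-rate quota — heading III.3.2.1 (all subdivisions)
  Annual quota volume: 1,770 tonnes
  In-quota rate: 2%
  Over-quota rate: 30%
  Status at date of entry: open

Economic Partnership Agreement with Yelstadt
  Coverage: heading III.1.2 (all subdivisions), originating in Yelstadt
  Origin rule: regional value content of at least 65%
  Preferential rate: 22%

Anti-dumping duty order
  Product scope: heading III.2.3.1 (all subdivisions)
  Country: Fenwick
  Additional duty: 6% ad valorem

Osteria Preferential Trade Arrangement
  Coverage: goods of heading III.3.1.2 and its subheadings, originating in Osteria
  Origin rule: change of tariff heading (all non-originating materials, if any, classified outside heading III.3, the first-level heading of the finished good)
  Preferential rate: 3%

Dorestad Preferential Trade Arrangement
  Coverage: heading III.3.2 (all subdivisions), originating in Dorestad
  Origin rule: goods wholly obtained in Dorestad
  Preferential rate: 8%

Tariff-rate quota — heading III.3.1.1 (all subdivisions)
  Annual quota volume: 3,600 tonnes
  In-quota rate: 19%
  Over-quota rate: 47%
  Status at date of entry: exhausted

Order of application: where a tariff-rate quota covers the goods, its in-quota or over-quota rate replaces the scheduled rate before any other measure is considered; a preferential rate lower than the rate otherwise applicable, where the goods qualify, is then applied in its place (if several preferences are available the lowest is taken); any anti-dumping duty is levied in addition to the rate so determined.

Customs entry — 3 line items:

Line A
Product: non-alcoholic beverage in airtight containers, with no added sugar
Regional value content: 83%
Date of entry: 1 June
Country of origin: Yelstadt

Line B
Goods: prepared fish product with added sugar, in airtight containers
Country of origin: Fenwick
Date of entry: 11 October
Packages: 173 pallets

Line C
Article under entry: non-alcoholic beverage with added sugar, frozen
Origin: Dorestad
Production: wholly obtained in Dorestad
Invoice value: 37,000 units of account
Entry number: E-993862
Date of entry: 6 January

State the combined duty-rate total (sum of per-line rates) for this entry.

55%

Line A: non-alcoholic beverage → III.3; in airtight containers → III.3.1; with no added sugar → III.3.1.2. Scheduled 34%. Yelstadt agreement on III.1.2: III.3.1.2 not covered. → 34%.
Line B: prepared fish product → III.2; in airtight containers → III.2.2; with added sugar → III.2.2.2. Scheduled 13%. No special measure applies. → 13%.
Line C: non-alcoholic beverage → III.3; frozen → III.3.2; with added sugar → III.3.2.2. Scheduled 19%. Dorestad agreement on III.3.2: wholly obtained → 8% available; preferential 8%. → 8%.
Sum: 34% + 13% + 8% = 55%.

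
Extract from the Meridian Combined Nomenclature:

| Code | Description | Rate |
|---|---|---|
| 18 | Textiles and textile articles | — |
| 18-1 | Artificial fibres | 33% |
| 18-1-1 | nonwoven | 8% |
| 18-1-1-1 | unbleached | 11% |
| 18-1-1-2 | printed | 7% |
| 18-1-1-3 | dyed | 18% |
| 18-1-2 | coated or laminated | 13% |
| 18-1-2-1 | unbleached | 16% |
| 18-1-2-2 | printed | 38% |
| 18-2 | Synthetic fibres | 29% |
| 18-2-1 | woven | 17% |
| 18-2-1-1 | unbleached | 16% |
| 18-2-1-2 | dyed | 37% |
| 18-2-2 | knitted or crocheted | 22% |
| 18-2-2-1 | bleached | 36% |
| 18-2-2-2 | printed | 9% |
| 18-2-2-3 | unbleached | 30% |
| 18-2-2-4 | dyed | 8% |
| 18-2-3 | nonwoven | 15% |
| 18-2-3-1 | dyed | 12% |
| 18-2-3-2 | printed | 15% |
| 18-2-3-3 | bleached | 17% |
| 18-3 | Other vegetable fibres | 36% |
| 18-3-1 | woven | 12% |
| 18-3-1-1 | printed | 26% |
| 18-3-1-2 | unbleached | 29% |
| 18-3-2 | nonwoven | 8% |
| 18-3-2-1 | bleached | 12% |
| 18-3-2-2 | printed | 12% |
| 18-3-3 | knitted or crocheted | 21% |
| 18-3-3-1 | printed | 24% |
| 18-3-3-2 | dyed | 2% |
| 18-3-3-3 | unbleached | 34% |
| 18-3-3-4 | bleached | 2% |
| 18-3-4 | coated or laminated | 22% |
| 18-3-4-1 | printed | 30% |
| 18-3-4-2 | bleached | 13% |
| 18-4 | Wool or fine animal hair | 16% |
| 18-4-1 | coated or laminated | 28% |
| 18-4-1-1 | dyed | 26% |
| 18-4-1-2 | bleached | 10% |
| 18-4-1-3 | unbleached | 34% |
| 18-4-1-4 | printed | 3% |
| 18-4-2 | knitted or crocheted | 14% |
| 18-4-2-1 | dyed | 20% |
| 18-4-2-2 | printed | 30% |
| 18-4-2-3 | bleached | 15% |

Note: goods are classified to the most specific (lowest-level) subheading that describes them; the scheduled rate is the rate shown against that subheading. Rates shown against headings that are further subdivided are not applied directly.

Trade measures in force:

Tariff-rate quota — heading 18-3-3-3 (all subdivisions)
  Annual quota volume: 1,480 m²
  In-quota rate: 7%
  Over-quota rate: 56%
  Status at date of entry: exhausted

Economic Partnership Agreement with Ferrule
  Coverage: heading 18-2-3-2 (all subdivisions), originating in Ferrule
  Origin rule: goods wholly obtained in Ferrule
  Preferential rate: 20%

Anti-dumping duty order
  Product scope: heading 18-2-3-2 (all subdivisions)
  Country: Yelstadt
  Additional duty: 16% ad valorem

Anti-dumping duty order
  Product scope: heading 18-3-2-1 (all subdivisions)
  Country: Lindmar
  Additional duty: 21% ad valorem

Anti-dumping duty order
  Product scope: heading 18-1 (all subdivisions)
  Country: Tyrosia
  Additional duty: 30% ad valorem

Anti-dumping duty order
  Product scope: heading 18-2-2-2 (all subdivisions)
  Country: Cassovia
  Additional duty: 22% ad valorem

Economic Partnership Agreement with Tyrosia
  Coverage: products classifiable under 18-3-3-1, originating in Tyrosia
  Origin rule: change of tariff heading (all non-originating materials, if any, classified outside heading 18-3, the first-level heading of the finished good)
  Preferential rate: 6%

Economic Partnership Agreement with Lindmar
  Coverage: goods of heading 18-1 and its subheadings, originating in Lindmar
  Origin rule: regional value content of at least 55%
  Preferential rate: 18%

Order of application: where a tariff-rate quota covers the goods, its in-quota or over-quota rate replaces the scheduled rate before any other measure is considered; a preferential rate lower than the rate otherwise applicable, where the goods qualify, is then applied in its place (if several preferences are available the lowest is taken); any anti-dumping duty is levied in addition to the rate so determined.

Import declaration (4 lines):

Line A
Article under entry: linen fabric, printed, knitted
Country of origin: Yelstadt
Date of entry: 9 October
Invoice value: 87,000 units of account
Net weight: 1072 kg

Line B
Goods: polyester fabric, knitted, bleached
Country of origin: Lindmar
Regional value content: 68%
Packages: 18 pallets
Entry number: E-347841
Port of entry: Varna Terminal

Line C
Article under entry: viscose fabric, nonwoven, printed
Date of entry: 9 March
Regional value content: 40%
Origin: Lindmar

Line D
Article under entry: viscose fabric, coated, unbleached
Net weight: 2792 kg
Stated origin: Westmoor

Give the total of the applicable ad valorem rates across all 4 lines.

83%

Line A: linen → 18-3; knitted → 18-3-3; printed → 18-3-3-1. Scheduled 24%. No special measure applies. → 24%.
Line B: polyester → 18-2; knitted → 18-2-2; bleached → 18-2-2-1. Scheduled 36%. Lindmar agreement on 18-1: 18-2-2-1 not covered. → 36%.
Line C: viscose → 18-1; nonwoven → 18-1-1; printed → 18-1-1-2. Scheduled 7%. Lindmar agreement on 18-1: RVC < 55%. → 7%.
Line D: viscose → 18-1; coated → 18-1-2; unbleached → 18-1-2-1. Scheduled 16%. No special measure applies. → 16%.
Sum: 24% + 36% + 7% + 16% = 83%.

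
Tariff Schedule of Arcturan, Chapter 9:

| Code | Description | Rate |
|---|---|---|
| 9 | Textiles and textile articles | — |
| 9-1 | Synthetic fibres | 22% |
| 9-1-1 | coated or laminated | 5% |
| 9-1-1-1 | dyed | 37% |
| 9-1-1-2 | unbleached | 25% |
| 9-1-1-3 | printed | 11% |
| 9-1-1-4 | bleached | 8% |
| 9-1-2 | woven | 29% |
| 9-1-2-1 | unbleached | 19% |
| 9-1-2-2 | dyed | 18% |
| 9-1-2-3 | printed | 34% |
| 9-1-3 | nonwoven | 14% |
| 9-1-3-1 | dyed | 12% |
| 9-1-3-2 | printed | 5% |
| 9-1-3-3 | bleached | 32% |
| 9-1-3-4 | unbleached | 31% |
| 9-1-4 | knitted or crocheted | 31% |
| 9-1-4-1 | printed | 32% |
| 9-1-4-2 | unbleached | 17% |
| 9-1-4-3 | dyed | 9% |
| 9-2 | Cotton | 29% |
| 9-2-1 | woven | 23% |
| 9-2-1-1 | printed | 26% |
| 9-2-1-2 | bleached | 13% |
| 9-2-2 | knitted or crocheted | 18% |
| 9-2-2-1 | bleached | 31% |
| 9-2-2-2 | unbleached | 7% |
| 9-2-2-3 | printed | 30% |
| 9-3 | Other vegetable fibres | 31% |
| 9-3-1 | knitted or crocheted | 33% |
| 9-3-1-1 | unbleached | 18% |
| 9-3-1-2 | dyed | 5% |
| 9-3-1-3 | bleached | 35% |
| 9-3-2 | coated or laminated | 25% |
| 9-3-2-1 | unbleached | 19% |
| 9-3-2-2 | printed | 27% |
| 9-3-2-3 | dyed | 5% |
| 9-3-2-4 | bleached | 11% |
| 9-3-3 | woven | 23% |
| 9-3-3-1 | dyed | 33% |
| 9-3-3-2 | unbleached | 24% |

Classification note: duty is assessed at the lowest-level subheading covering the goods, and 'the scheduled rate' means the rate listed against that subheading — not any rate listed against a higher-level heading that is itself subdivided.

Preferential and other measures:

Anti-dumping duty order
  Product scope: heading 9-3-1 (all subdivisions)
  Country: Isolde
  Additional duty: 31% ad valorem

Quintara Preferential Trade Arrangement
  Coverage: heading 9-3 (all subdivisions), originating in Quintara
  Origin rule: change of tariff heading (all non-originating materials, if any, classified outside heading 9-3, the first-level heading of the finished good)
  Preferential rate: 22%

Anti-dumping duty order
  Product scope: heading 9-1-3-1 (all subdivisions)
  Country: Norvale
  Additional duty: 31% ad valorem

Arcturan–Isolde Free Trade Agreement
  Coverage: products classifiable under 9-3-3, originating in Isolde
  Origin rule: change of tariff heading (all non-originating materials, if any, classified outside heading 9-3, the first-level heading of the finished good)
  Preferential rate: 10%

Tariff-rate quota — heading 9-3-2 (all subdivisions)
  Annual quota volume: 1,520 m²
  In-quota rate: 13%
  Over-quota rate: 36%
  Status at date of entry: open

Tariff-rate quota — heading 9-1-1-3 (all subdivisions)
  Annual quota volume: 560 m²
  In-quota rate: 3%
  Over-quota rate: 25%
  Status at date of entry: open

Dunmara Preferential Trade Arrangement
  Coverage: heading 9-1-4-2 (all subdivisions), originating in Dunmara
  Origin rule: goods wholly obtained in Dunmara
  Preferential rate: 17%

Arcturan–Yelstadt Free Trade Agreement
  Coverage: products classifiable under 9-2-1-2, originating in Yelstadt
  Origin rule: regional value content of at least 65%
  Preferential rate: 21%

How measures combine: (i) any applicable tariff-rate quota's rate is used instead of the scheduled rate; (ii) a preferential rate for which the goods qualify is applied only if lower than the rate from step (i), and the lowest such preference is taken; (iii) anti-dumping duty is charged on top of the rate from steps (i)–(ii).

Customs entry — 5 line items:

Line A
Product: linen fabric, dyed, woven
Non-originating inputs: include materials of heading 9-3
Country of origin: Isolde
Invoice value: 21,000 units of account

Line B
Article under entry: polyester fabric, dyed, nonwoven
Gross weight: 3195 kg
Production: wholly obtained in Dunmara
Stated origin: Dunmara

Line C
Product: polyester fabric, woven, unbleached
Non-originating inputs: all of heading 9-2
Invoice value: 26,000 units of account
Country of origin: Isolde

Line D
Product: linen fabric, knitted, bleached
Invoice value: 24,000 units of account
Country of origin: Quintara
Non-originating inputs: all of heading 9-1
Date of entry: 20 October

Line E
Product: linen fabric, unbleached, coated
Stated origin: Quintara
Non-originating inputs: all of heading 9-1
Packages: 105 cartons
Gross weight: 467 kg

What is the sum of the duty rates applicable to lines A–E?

99%

Line A: linen → 9-3; woven → 9-3-3; dyed → 9-3-3-1. Scheduled 33%. Isolde agreement on 9-3-3: CTH not met. → 33%.
Line B: polyester → 9-1; nonwoven → 9-1-3; dyed → 9-1-3-1. Scheduled 12%. Dunmara agreement on 9-1-4-2: 9-1-3-1 not covered. → 12%.
Line C: polyester → 9-1; woven → 9-1-2; unbleached → 9-1-2-1. Scheduled 19%. Isolde agreement on 9-3-3: 9-1-2-1 not covered. → 19%.
Line D: linen → 9-3; knitted → 9-3-1; bleached → 9-3-1-3. Scheduled 35%. Quintara agreement on 9-3: CTH met → 22% available; preferential 22%. → 22%.
Line E: linen → 9-3; coated → 9-3-2; unbleached → 9-3-2-1. Scheduled 19%. quota on 9-3-2 open → in-quota 13%; Quintara agreement on 9-3: CTH met → 22% available; preference 22% not lower than 13% → no reduction. → 13%.
Sum: 33% + 12% + 19% + 22% + 13% = 99%.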